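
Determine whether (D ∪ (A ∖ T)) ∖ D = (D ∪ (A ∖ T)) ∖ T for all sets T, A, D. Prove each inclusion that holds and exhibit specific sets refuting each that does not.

(⊆) Let x ∈ (D ∪ (A ∖ T)) ∖ D. Then x ∈ A and x ∉ T, D, from which x ∈ (D ∪ (A ∖ T)) ∖ T.

(⊇) This inclusion fails. Take T = ∅, A = ∅, D = {1}; then 1 ∈ (D ∪ (A ∖ T)) ∖ T but 1 ∉ (D ∪ (A ∖ T)) ∖ D.

Only the forward inclusion holds.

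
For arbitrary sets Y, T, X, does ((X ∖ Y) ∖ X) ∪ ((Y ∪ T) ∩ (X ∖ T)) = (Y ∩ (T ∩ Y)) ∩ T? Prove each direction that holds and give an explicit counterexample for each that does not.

(⊆) This inclusion fails. Take Y = {1}, T = ∅, X = {1}; then 1 ∈ ((X ∖ Y) ∖ X) ∪ ((Y ∪ T) ∩ (X ∖ T)) but 1 ∉ (Y ∩ (T ∩ Y)) ∩ T.

(⊇) This inclusion fails. Take Y = {1}, T = {1}, X = ∅; then 1 ∈ (Y ∩ (T ∩ Y)) ∩ T but 1 ∉ ((X ∖ Y) ∖ X) ∪ ((Y ∪ T) ∩ (X ∖ T)).

Both inclusions fail.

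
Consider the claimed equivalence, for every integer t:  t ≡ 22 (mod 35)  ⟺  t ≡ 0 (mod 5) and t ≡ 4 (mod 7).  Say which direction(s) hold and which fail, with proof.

(⟹) This fails: t = 22 gives 22 ≡ 22 (mod 35) but 22 ≡ 2 (mod 5), so the conjunction on the right does not hold.

(⟸) This fails: t = 25 satisfies both congruences on the right (25 ≡ 0 mod 5 and 25 ≡ 4 mod 7) yet 25 ≡ 25 (mod 35), not 22.

Neither direction holds.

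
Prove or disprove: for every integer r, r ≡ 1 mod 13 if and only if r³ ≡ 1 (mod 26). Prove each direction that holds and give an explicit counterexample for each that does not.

Neither implication holds.

(⇒) This fails: take r = 14. Then 14 ≡ 1 (mod 13), but 14³ = 2744 ≡ 14 (mod 26), not 1.

(⇐) This fails: take r = 3. Then 3³ = 27 ≡ 1 (mod 26), yet 3 ≡ 3 (mod 13), not 1.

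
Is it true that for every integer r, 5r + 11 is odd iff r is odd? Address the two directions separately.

Neither direction holds.

(⇒) This fails: r = 6 gives 5r + 11 = 41, which is odd, but 6 is even, not odd.

(⇐) This also fails: r = 7 is odd, but 5r + 11 = 46 is even, not odd.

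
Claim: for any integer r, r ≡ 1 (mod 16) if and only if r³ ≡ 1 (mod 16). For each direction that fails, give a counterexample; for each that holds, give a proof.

The biconditional holds.

Forward direction. Suppose r ≡ 1 (mod 16). Write r = 16j + 1. Then (16j + 1)³ = 4096j³ + 768j² + 48j + 1 = 16(256j³ + 48j² + 3j) + 1, so r³ ≡ 1 (mod 16).

Converse. Suppose r³ ≡ 1 (mod 16). The only residue r in {0, …, 15} with r³ ≡ 1 (mod 16) is r = 1, so r ≡ 1 (mod 16).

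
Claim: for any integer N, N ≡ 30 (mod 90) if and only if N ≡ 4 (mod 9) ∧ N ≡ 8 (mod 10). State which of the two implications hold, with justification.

(⇒) This fails: N = 30 gives 30 ≡ 30 (mod 90) but 30 ≡ 3 (mod 9), so the conjunction on the right does not hold.

(⇐) This fails: N = 58 satisfies both congruences on the right (58 ≡ 4 mod 9 and 58 ≡ 8 mod 10) yet 58 ≡ 58 (mod 90), not 30.

Neither implication holds.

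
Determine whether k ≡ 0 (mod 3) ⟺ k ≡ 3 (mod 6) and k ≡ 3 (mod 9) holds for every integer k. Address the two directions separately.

(←) If k ≡ 3 (mod 6) and k ≡ 3 (mod 9), then by the Chinese remainder theorem k ≡ 3 (mod 18). Since 3 ≡ 0 (mod 3) and 3 ∣ 18, we get k ≡ 0 (mod 3).

(→) This fails: k = 0 gives 0 ≡ 0 (mod 3) but 0 ≡ 0 (mod 6), so the conjunction on the right does not hold.

Only the reverse direction holds.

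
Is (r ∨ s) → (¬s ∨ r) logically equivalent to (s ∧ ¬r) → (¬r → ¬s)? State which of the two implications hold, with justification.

(→) Assume the antecedent. If s is true, the antecedent forces (s = T, r = T), and (s ∧ ¬r) → (¬r → ¬s) holds there. If s is false, (s ∧ ¬r) → (¬r → ¬s) reduces to true regardless of the other variables. Either way (s ∧ ¬r) → (¬r → ¬s) holds.

(←) Assume the antecedent. If s is true, the antecedent forces (s = T, r = T), and (r ∨ s) → (¬s ∨ r) holds there. If s is false, (r ∨ s) → (¬s ∨ r) reduces to true regardless of the other variables. Either way (r ∨ s) → (¬s ∨ r) holds.

Both directions hold.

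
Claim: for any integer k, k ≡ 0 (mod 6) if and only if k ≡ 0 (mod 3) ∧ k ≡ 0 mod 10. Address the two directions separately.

Only the converse holds.

(⇐) If k ≡ 0 (mod 3) and k ≡ 0 (mod 10), then by the Chinese remainder theorem k ≡ 0 (mod 30). Since 0 ≡ 0 (mod 6) and 6 ∣ 30, we get k ≡ 0 (mod 6).

(⇒) This fails: k = 6 gives 6 ≡ 0 (mod 6) but 6 ≡ 6 (mod 10), so the conjunction on the right does not hold.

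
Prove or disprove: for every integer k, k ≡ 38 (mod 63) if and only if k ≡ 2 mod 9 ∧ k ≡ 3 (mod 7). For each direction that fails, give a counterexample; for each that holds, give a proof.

(⟹) Suppose k ≡ 38 (mod 63); write k = 63j + 38. Since 9 ∣ 63, reducing mod 9 gives k ≡ 38 ≡ 2 (mod 9); since 7 ∣ 63, reducing mod 7 gives k ≡ 38 ≡ 3 (mod 7).

(⟸) Conversely, if k ≡ 2 (mod 9) and k ≡ 3 (mod 7), then by the Chinese remainder theorem k ≡ 38 (mod 63). This is exactly k ≡ 38 (mod 63).

Both directions hold.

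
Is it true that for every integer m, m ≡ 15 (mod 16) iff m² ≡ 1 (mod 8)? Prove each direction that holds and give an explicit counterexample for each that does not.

Only the forward implication holds.

(⇒) Suppose m ≡ 15 (mod 16). Then m² ≡ 15² = 225 (mod 16), and since 8 ∣ 16, also m² ≡ 1 (mod 8).

(⇐) This fails: take m = 1. Then 1² = 1 ≡ 1 (mod 8), yet 1 ≡ 1 (mod 16), not 15.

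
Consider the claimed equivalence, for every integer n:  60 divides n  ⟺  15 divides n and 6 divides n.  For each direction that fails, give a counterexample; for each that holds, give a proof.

Only the forward direction holds.

(→) If 60 ∣ n, write n = 60q. Since 60 = 4·15, n = 15·(4q), so 15 ∣ n; and since 60 = 10·6, n = 6·(10q), so 6 ∣ n.

(←) This fails: take n = 30. Both 15 ∣ 30 and 6 ∣ 30, yet 30 is not a multiple of 60 (since 30 = 0·60 + 30), so 60 ∤ 30.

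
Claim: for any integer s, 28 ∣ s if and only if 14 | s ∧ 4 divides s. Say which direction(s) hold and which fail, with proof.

(⇐) Suppose 14 ∣ s and 4 ∣ s. Any common multiple of 14 and 4 is a multiple of their lcm; here lcm(14, 4) = 14·4/gcd(14, 4) = 56/2 = 28, so 28 ∣ s.

(⇒) If 28 ∣ s, write s = 28q. Since 28 = 2·14, s = 14·(2q), so 14 ∣ s; and since 28 = 7·4, s = 4·(7q), so 4 ∣ s.

Both directions hold.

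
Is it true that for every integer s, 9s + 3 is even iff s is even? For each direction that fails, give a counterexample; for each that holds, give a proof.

(⇒) This fails: s = 3 gives 9s + 3 = 30, which is even, but 3 is odd, not even.

(⇐) This also fails: s = 4 is even, but 9s + 3 = 39 is odd, not even.

Both directions fail.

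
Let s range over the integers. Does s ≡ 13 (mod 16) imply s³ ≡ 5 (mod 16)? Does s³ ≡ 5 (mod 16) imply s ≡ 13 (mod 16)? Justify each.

Both implications hold.

(⇒) Suppose s ≡ 13 (mod 16). Write s = 16j + 13. Then (16j + 13)³ = 4096j³ + 9984j² + 8112j + 2197 = 16(256j³ + 624j² + 507j + 137) + 5, so s³ ≡ 5 (mod 16).

(⇐) Conversely, suppose s³ ≡ 5 (mod 16). The only residue r in {0, …, 15} with r³ ≡ 5 (mod 16) is r = 13, so s ≡ 13 (mod 16).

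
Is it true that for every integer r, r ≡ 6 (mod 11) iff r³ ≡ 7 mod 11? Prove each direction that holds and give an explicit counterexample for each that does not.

(⇒) Suppose r ≡ 6 (mod 11). Write r = 11j + 6. Then (11j + 6)³ = 1331j³ + 2178j² + 1188j + 216 = 11(121j³ + 198j² + 108j + 19) + 7, so r³ ≡ 7 (mod 11).

(⇐) Conversely, suppose r³ ≡ 7 (mod 11). The only residue r in {0, …, 10} with r³ ≡ 7 (mod 11) is r = 6, so r ≡ 6 (mod 11).

Both directions hold; the statement is true.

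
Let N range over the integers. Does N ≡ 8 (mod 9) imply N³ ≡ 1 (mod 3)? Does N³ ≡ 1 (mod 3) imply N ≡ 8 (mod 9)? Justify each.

Both directions fail.

Forward direction. This fails: take N = 8. Then 8 ≡ 8 (mod 9), but 8³ = 512 ≡ 2 (mod 3), not 1.

Converse. This fails: take N = 1. Then 1³ = 1 ≡ 1 (mod 3), yet 1 ≡ 1 (mod 9), not 8.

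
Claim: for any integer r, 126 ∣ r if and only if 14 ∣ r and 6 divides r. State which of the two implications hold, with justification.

(⟹) If 126 ∣ r, write r = 126q. Since 126 = 9·14, r = 14·(9q), so 14 ∣ r; and since 126 = 21·6, r = 6·(21q), so 6 ∣ r.

(⟸) This fails: take r = 42. Both 14 ∣ 42 and 6 ∣ 42, yet 42 is not a multiple of 126 (since 42 = 0·126 + 42), so 126 ∤ 42.

Only the forward implication holds.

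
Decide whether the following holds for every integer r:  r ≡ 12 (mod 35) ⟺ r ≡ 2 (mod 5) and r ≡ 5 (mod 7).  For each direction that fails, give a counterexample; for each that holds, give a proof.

Forward direction. Suppose r ≡ 12 (mod 35); write r = 35j + 12. Since 5 ∣ 35, reducing mod 5 gives r ≡ 12 ≡ 2 (mod 5); since 7 ∣ 35, reducing mod 7 gives r ≡ 12 ≡ 5 (mod 7).

Converse. If r ≡ 2 (mod 5) and r ≡ 5 (mod 7), then by the Chinese remainder theorem r ≡ 12 (mod 35). This is exactly r ≡ 12 (mod 35).

The biconditional holds.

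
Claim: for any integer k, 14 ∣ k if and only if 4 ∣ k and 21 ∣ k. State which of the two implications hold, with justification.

(⇒) This fails: take k = 14. Certainly 14 ∣ 14, but 4 ∤ 14.

(⇐) Suppose 4 ∣ k and 21 ∣ k. Any common multiple of 4 and 21 is a multiple of their lcm; here gcd(4, 21) = 1, so lcm(4, 21) = 4·21 = 84, so 84 ∣ k. Since 14 ∣ 84, it follows that 14 ∣ k.

(⇒) fails; (⇐) holds.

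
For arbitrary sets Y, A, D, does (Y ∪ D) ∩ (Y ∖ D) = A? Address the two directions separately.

(⊆) fails and (⊇) fails.

(⟹) This inclusion fails. Take Y = {1}, A = ∅, D = ∅; then 1 ∈ (Y ∪ D) ∩ (Y ∖ D) but 1 ∉ A.

(⟸) This inclusion fails. Take Y = ∅, A = {1}, D = ∅; then 1 ∈ A but 1 ∉ (Y ∪ D) ∩ (Y ∖ D).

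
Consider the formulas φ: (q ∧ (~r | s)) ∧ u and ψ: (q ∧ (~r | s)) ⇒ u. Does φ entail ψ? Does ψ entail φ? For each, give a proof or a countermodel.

Only the forward implication holds.

(→) Assume the antecedent. If u is true, (q ∧ (~r | s)) ⇒ u reduces to true regardless of the other variables. If u is false, the antecedent cannot hold. Either way (q ∧ (~r | s)) ⇒ u holds.

(←) This fails. Under u = F, r = F, s = F, q = F, the left side is false but the right side is true.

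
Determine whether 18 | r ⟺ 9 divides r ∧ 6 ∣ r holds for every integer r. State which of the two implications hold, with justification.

Both directions hold; the statement is true.

(⇒) If 18 ∣ r, write r = 18q. Since 18 = 2·9, r = 9·(2q), so 9 ∣ r; and since 18 = 3·6, r = 6·(3q), so 6 ∣ r.

(⇐) Suppose 9 ∣ r and 6 ∣ r. Any common multiple of 9 and 6 is a multiple of their lcm; here lcm(9, 6) = 9·6/gcd(9, 6) = 54/3 = 18, so 18 ∣ r.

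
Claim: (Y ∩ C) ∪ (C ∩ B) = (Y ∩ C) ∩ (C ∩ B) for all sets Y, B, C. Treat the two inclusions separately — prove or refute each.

(⟹) This inclusion fails. Take Y = {1}, B = ∅, C = {1}; then 1 ∈ (Y ∩ C) ∪ (C ∩ B) but 1 ∉ (Y ∩ C) ∩ (C ∩ B).

(⟸) Let x ∈ (Y ∩ C) ∩ (C ∩ B). Then x ∈ Y ∩ B ∩ C, from which x ∈ (Y ∩ C) ∪ (C ∩ B).

(⊆) fails; (⊇) holds.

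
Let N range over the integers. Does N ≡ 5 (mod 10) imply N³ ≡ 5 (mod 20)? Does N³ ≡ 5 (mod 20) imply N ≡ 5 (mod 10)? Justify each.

[⇒] This fails: take N = 15. Then 15 ≡ 5 (mod 10), but 15³ = 3375 ≡ 15 (mod 20), not 5.

[⇐] Conversely, the residues r modulo 20 with r³ ≡ 5 (mod 20) are exactly {5}, and each is ≡ 5 (mod 10).

Only the reverse direction holds.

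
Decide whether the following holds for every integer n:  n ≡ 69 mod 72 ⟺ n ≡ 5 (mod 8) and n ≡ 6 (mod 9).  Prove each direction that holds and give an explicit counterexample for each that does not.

Both directions hold.

(⇒) Suppose n ≡ 69 (mod 72); write n = 72j + 69. Since 8 ∣ 72, reducing mod 8 gives n ≡ 69 ≡ 5 (mod 8); since 9 ∣ 72, reducing mod 9 gives n ≡ 69 ≡ 6 (mod 9).

(⇐) Conversely, if n ≡ 5 (mod 8) and n ≡ 6 (mod 9), then by the Chinese remainder theorem n ≡ 69 (mod 72). This is exactly n ≡ 69 (mod 72).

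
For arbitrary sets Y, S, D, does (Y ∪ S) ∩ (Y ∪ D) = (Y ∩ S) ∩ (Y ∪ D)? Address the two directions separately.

(⊆) fails; (⊇) holds.

Reverse inclusion. Let x ∈ (Y ∩ S) ∩ (Y ∪ D). Then either x ∈ Y ∩ S and x ∉ D; or x ∈ Y ∩ S ∩ D. In each case x ∈ (Y ∪ S) ∩ (Y ∪ D), so (Y ∩ S) ∩ (Y ∪ D) ⊆ (Y ∪ S) ∩ (Y ∪ D).

Forward inclusion. This inclusion fails. Take Y = {1}, S = ∅, D = ∅; then 1 ∈ (Y ∪ S) ∩ (Y ∪ D) but 1 ∉ (Y ∩ S) ∩ (Y ∪ D).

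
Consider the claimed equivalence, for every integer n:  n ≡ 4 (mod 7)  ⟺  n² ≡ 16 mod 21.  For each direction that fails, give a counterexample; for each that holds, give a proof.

(→) This fails: take n = 18. Then 18 ≡ 4 (mod 7), but 18² = 324 ≡ 9 (mod 21), not 16.

(←) This fails: take n = 10. Then 10² = 100 ≡ 16 (mod 21), yet 10 ≡ 3 (mod 7), not 4.

Neither implication holds.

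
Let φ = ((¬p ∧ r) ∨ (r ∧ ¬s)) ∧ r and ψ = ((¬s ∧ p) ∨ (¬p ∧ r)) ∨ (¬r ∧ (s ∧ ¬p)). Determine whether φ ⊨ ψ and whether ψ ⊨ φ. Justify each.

[⇒] Assume the antecedent. If p is true, the antecedent forces (p = T, r = T, s = F), and the consequent holds there. If p is false, the antecedent forces (p = F, r = T, s = F) or (p = F, r = T, s = T), and the consequent holds there. Either way the consequent holds.

[⇐] This fails. Under p = T, r = F, s = F, the left side is false but the right side is true.

Only the forward direction holds.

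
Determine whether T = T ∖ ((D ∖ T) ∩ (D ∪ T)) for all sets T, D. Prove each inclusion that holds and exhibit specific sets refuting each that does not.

Reverse inclusion. Let x ∈ T ∖ ((D ∖ T) ∩ (D ∪ T)). Then either x ∈ T and x ∉ D; or x ∈ T ∩ D. In each case x ∈ T, so T ∖ ((D ∖ T) ∩ (D ∪ T)) ⊆ T.

Forward inclusion. Let x ∈ T. Then either x ∈ T and x ∉ D; or x ∈ T ∩ D. In each case x ∈ T ∖ ((D ∖ T) ∩ (D ∪ T)), so T ⊆ T ∖ ((D ∖ T) ∩ (D ∪ T)).

Both inclusions hold; the sets are equal.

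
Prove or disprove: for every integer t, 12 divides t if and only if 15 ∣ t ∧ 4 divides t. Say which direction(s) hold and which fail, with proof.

Only the converse holds.

(⟹) This fails: take t = 12. Certainly 12 ∣ 12, but 15 ∤ 12.

(⟸) Suppose 15 ∣ t and 4 ∣ t. Any common multiple of 15 and 4 is a multiple of their lcm; here gcd(15, 4) = 1, so lcm(15, 4) = 15·4 = 60, so 60 ∣ t. Since 12 ∣ 60, it follows that 12 ∣ t.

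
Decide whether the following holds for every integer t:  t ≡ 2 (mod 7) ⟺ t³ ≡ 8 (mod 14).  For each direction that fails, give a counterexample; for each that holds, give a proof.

Forward direction. This fails: take t = 9. Then 9 ≡ 2 (mod 7), but 9³ = 729 ≡ 1 (mod 14), not 8.

Converse. This fails: take t = 4. Then 4³ = 64 ≡ 8 (mod 14), yet 4 ≡ 4 (mod 7), not 2.

Both directions fail.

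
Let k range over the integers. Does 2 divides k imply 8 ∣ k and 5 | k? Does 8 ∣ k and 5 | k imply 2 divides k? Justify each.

Not equivalent: only (⇐) holds.

[⇒] This fails: take k = 2. Certainly 2 ∣ 2, but 8 ∤ 2.

[⇐] Suppose 8 ∣ k and 5 ∣ k. Any common multiple of 8 and 5 is a multiple of their lcm; here gcd(8, 5) = 1, so lcm(8, 5) = 8·5 = 40, so 40 ∣ k. Since 2 ∣ 40, it follows that 2 ∣ k.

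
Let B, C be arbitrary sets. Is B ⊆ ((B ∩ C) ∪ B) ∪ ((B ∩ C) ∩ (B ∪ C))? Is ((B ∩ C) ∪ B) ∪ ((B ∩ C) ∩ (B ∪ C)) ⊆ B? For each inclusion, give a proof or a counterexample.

The two sets are equal.

(⊇) Let x ∈ ((B ∩ C) ∪ B) ∪ ((B ∩ C) ∩ (B ∪ C)). Then either x ∈ B and x ∉ C; or x ∈ B ∩ C. In each case x ∈ B, so ((B ∩ C) ∪ B) ∪ ((B ∩ C) ∩ (B ∪ C)) ⊆ B.

(⊆) Let x ∈ B. Then either x ∈ B and x ∉ C; or x ∈ B ∩ C. In each case x ∈ ((B ∩ C) ∪ B) ∪ ((B ∩ C) ∩ (B ∪ C)), so B ⊆ ((B ∩ C) ∪ B) ∪ ((B ∩ C) ∩ (B ∪ C)).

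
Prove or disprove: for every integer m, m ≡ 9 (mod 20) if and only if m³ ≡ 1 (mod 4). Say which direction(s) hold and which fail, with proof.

Only the forward implication holds.

Forward direction. Suppose m ≡ 9 (mod 20). Then m³ ≡ 9³ = 729 (mod 20), and since 4 ∣ 20, also m³ ≡ 1 (mod 4).

Converse. This fails: take m = 1. Then 1³ = 1 ≡ 1 (mod 4), yet 1 ≡ 1 (mod 20), not 9.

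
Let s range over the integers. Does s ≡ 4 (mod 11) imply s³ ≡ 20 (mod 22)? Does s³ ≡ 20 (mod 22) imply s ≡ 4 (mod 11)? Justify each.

[⇒] This fails: take s = 15. Then 15 ≡ 4 (mod 11), but 15³ = 3375 ≡ 9 (mod 22), not 20.

[⇐] Conversely, the residues r modulo 22 with r³ ≡ 20 (mod 22) are exactly {4}, and each is ≡ 4 (mod 11).

Not equivalent: only (⇐) holds.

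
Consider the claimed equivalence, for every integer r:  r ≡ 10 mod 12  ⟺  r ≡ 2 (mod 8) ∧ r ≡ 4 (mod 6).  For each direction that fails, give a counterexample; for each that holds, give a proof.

Only the converse holds.

[⇐] If r ≡ 2 (mod 8) and r ≡ 4 (mod 6), then by the Chinese remainder theorem r ≡ 10 (mod 24). Since 10 ≡ 10 (mod 12) and 12 ∣ 24, we get r ≡ 10 (mod 12).

[⇒] This fails: r = 22 gives 22 ≡ 10 (mod 12) but 22 ≡ 6 (mod 8), so the conjunction on the right does not hold.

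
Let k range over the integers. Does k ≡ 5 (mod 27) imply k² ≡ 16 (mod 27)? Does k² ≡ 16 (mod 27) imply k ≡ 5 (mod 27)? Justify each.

(⇒) fails and (⇐) fails.

(→) This fails: take k = 5. Then 5 ≡ 5 (mod 27), but 5² = 25 ≡ 25 (mod 27), not 16.

(←) This fails: take k = 4. Then 4² = 16 ≡ 16 (mod 27), yet 4 ≡ 4 (mod 27), not 5.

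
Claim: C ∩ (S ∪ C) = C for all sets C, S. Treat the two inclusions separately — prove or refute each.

Both inclusions hold; the sets are equal.

(⊆) Let x ∈ C ∩ (S ∪ C). Then either x ∈ C and x ∉ S; or x ∈ C ∩ S. In each case x ∈ C, so C ∩ (S ∪ C) ⊆ C.

(⊇) Let x ∈ C. Then either x ∈ C and x ∉ S; or x ∈ C ∩ S. In each case x ∈ C ∩ (S ∪ C), so C ⊆ C ∩ (S ∪ C).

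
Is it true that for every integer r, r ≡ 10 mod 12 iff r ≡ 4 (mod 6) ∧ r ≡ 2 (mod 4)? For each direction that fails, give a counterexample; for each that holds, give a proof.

(⟹) Suppose r ≡ 10 (mod 12); write r = 12j + 10. Since 6 ∣ 12, reducing mod 6 gives r ≡ 10 ≡ 4 (mod 6); since 4 ∣ 12, reducing mod 4 gives r ≡ 10 ≡ 2 (mod 4).

(⟸) Conversely, if r ≡ 4 (mod 6) and r ≡ 2 (mod 4), then by the Chinese remainder theorem r ≡ 10 (mod 12). This is exactly r ≡ 10 (mod 12).

Both directions hold; the statement is true.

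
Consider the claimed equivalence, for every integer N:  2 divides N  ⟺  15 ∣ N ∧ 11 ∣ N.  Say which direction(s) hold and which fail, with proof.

Both directions fail.

[⇒] This fails: take N = 2. Certainly 2 ∣ 2, but 15 ∤ 2.

[⇐] This fails: take N = 165. Both 15 ∣ 165 and 11 ∣ 165, yet 165 is not a multiple of 2 (since 165 = 82·2 + 1), so 2 ∤ 165.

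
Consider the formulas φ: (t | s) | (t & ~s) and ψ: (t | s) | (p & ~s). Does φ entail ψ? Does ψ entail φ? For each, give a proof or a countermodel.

Only the forward direction holds.

(⇒) Assume the antecedent. If t is true, (t | s) | (p & ~s) reduces to true regardless of the other variables. If t is false, the antecedent forces (t = F, s = T, p = F) or (t = F, s = T, p = T), and (t | s) | (p & ~s) holds there. Either way (t | s) | (p & ~s) holds.

(⇐) This fails. Under t = F, s = F, p = T, the left side is false but the right side is true.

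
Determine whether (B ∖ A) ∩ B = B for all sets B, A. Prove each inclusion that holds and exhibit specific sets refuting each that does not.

The sets are not equal: only the forward inclusion holds.

(⟹) Let x ∈ (B ∖ A) ∩ B. Then x ∈ B and x ∉ A, from which x ∈ B.

(⟸) This inclusion fails. Take B = {1}, A = {1}; then 1 ∈ B but 1 ∉ (B ∖ A) ∩ B.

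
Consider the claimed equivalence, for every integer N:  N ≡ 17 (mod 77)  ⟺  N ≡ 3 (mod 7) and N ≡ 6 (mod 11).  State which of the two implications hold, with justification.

(⇒) Suppose N ≡ 17 (mod 77); write N = 77j + 17. Since 7 ∣ 77, reducing mod 7 gives N ≡ 17 ≡ 3 (mod 7); since 11 ∣ 77, reducing mod 11 gives N ≡ 17 ≡ 6 (mod 11).

(⇐) Conversely, if N ≡ 3 (mod 7) and N ≡ 6 (mod 11), then by the Chinese remainder theorem N ≡ 17 (mod 77). This is exactly N ≡ 17 (mod 77).

Equivalent; both directions hold.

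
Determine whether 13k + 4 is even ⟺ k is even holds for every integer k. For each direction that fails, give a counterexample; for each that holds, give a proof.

(→) Suppose 13k + 4 is even. Since 13 is odd, 13k and k have the same parity, so 13k + 4 ≡ k + 4 (mod 2). As 4 is even, 13k + 4 is even exactly when k is even. Thus k is even.

(←) Conversely, suppose k is even; write k = 2j. Then 13k + 4 = 13·(2j) + 4 = 2·13j + 4, which is even.

Equivalent; both directions hold.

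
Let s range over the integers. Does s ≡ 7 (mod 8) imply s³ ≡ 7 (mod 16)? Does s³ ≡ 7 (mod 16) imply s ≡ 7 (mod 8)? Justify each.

The forward direction fails; the converse holds.

Forward direction. This fails: take s = 15. Then 15 ≡ 7 (mod 8), but 15³ = 3375 ≡ 15 (mod 16), not 7.

Converse. The residues r modulo 16 with r³ ≡ 7 (mod 16) are exactly {7}, and each is ≡ 7 (mod 8).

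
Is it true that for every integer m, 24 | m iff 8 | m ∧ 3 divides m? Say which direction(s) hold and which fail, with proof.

The biconditional holds.

(⟹) If 24 ∣ m, write m = 24q. Since 24 = 3·8, m = 8·(3q), so 8 ∣ m; and since 24 = 8·3, m = 3·(8q), so 3 ∣ m.

(⟸) Suppose 8 ∣ m and 3 ∣ m. Any common multiple of 8 and 3 is a multiple of their lcm; here gcd(8, 3) = 1, so lcm(8, 3) = 8·3 = 24, so 24 ∣ m.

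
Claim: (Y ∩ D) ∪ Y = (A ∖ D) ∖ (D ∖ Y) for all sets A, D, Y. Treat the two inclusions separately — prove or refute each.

Neither inclusion holds.

Forward inclusion. This inclusion fails. Take A = ∅, D = ∅, Y = {1}; then 1 ∈ (Y ∩ D) ∪ Y but 1 ∉ (A ∖ D) ∖ (D ∖ Y).

Reverse inclusion. This inclusion fails. Take A = {1}, D = ∅, Y = ∅; then 1 ∈ (A ∖ D) ∖ (D ∖ Y) but 1 ∉ (Y ∩ D) ∪ Y.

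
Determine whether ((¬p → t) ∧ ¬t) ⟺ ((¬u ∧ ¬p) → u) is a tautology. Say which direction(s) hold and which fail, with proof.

Only the forward implication holds.

(→) Assume the antecedent. If u is true, (¬u ∧ ¬p) → u reduces to true regardless of the other variables. If u is false, the antecedent forces (u = F, p = T, t = F), and (¬u ∧ ¬p) → u holds there. Either way (¬u ∧ ¬p) → u holds.

(←) This fails. Under u = T, p = F, t = F, the left side is false but the right side is true.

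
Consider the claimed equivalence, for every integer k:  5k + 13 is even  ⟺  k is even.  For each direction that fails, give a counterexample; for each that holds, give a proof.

Both directions fail.

(⟹) This fails: k = 7 gives 5k + 13 = 48, which is even, but 7 is odd, not even.

(⟸) This also fails: k = 0 is even, but 5k + 13 = 13 is odd, not even.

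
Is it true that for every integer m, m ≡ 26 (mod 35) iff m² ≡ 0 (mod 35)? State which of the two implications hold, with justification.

Neither implication holds.

[⇒] This fails: take m = 26. Then 26 ≡ 26 (mod 35), but 26² = 676 ≡ 11 (mod 35), not 0.

[⇐] This fails: take m = 0. Then 0² = 0 ≡ 0 (mod 35), yet 0 ≡ 0 (mod 35), not 26.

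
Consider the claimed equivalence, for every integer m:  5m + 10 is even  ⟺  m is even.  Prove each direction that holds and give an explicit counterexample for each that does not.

(⇒) Suppose 5m + 10 is even. Since 5 is odd, 5m and m have the same parity, so 5m + 10 ≡ m + 10 (mod 2). As 10 is even, 5m + 10 is even exactly when m is even. Thus m is even.

(⇐) Conversely, suppose m is even; write m = 2j. Then 5m + 10 = 5·(2j) + 10 = 2·5j + 10, which is even.

Equivalent; both directions hold.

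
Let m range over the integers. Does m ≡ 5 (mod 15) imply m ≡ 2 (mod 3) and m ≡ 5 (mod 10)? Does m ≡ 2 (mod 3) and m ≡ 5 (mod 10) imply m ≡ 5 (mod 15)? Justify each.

Forward direction. This fails: m = 20 gives 20 ≡ 5 (mod 15) but 20 ≡ 0 (mod 10), so the conjunction on the right does not hold.

Converse. If m ≡ 2 (mod 3) and m ≡ 5 (mod 10), then by the Chinese remainder theorem m ≡ 5 (mod 30). Since 5 ≡ 5 (mod 15) and 15 ∣ 30, we get m ≡ 5 (mod 15).

The forward direction fails; the converse holds.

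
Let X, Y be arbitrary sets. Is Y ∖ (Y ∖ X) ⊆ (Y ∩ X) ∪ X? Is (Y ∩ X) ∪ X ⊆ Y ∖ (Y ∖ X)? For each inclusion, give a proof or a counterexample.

(⊆) Let x ∈ Y ∖ (Y ∖ X). Then x ∈ X ∩ Y, from which x ∈ (Y ∩ X) ∪ X.

(⊇) This inclusion fails. Take X = {1}, Y = ∅; then 1 ∈ (Y ∩ X) ∪ X but 1 ∉ Y ∖ (Y ∖ X).

The sets are not equal: only the forward inclusion holds.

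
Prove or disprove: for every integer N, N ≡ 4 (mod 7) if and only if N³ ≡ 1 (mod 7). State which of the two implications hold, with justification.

(⇒) Suppose N ≡ 4 (mod 7). Write N = 7j + 4. Then (7j + 4)³ = 343j³ + 588j² + 336j + 64 = 7(49j³ + 84j² + 48j + 9) + 1, so N³ ≡ 1 (mod 7).

(⇐) This fails: take N = 1. Then 1³ = 1 ≡ 1 (mod 7), yet 1 ≡ 1 (mod 7), not 4.

(⇒) holds; (⇐) fails.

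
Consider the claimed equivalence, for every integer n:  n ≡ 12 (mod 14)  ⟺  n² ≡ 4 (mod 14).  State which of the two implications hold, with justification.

Only the forward direction holds.

Forward direction. Suppose n ≡ 12 (mod 14). Write n = 14j + 12. Then (14j + 12)² = 196j² + 336j + 144 = 14(14j² + 24j + 10) + 4, so n² ≡ 4 (mod 14).

Converse. This fails: take n = 2. Then 2² = 4 ≡ 4 (mod 14), yet 2 ≡ 2 (mod 14), not 12.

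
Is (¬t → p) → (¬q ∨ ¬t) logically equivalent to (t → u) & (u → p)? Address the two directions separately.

(⇒) fails and (⇐) fails.

(⟹) This fails. Under q = F, u = T, t = F, p = F, the left side is true but the right side is false.

(⟸) This fails. Under q = T, u = T, t = T, p = T, the left side is false but the right side is true.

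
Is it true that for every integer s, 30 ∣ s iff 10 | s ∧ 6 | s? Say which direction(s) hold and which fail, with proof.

Equivalent; both directions hold.

(⇒) If 30 ∣ s, write s = 30q. Since 30 = 3·10, s = 10·(3q), so 10 ∣ s; and since 30 = 5·6, s = 6·(5q), so 6 ∣ s.

(⇐) Suppose 10 ∣ s and 6 ∣ s. Any common multiple of 10 and 6 is a multiple of their lcm; here lcm(10, 6) = 10·6/gcd(10, 6) = 60/2 = 30, so 30 ∣ s.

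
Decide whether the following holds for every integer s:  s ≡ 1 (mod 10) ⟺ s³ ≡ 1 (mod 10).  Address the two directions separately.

Both implications hold.

(⇒) Suppose s ≡ 1 (mod 10). Write s = 10j + 1. Then (10j + 1)³ = 1000j³ + 300j² + 30j + 1 = 10(100j³ + 30j² + 3j) + 1, so s³ ≡ 1 (mod 10).

(⇐) Conversely, suppose s³ ≡ 1 (mod 10). The only residue r in {0, …, 9} with r³ ≡ 1 (mod 10) is r = 1, so s ≡ 1 (mod 10).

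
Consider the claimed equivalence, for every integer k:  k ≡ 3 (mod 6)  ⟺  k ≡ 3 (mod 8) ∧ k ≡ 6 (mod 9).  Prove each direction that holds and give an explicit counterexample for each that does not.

Only the converse holds.

[⇒] This fails: k = 33 gives 33 ≡ 3 (mod 6) but 33 ≡ 1 (mod 8), so the conjunction on the right does not hold.

[⇐] Conversely, if k ≡ 3 (mod 8) and k ≡ 6 (mod 9), then by the Chinese remainder theorem k ≡ 51 (mod 72). Since 51 ≡ 3 (mod 6) and 6 ∣ 72, we get k ≡ 3 (mod 6).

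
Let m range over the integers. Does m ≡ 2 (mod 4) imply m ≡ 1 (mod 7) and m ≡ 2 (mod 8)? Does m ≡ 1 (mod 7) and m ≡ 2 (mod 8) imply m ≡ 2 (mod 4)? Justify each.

(→) This fails: m = 2 gives 2 ≡ 2 (mod 4) but 2 ≡ 2 (mod 7), so the conjunction on the right does not hold.

(←) Conversely, if m ≡ 1 (mod 7) and m ≡ 2 (mod 8), then by the Chinese remainder theorem m ≡ 50 (mod 56). Since 50 ≡ 2 (mod 4) and 4 ∣ 56, we get m ≡ 2 (mod 4).

(⇒) fails; (⇐) holds.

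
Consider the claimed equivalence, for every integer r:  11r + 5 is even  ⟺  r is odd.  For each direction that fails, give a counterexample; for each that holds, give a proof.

Both implications hold.

[⇒] Suppose 11r + 5 is even. Since 11 is odd, 11r and r have the same parity, so 11r + 5 ≡ r + 5 (mod 2). As 5 is odd, 11r + 5 is even exactly when r is odd. Thus r is odd.

[⇐] Conversely, suppose r is odd; write r = 2j + 1. Then 11r + 5 = 11·(2j + 1) + 5 = 2·11j + 16, which is even.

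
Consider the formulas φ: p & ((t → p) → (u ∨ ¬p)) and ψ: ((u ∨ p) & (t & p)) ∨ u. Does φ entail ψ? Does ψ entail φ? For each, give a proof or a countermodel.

(→) Assume the antecedent. If t is true, the antecedent forces (t = T, p = T, u = T), and ((u ∨ p) & (t & p)) ∨ u holds there. If t is false, the antecedent forces (t = F, p = T, u = T), and ((u ∨ p) & (t & p)) ∨ u holds there. Either way ((u ∨ p) & (t & p)) ∨ u holds.

(←) This fails. Under t = T, p = T, u = F, the left side is false but the right side is true.

The forward direction holds; the converse fails.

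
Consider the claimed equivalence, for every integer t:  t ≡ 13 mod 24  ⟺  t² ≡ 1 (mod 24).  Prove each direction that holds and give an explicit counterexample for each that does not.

Forward direction. Suppose t ≡ 13 mod 24. Write t = 24j + 13. Then (24j + 13)² = 576j² + 624j + 169 = 24(24j² + 26j + 7) + 1, so t² ≡ 1 (mod 24).

Converse. This fails: take t = 1. Then 1² = 1 ≡ 1 (mod 24), yet 1 ≡ 1 (mod 24), not 13.

The forward direction holds; the converse fails.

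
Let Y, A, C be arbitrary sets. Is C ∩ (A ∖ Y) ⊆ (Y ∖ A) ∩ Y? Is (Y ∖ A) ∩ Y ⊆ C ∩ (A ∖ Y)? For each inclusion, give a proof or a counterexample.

Forward inclusion. This inclusion fails. Take Y = ∅, A = {1}, C = {1}; then 1 ∈ C ∩ (A ∖ Y) but 1 ∉ (Y ∖ A) ∩ Y.

Reverse inclusion. This inclusion fails. Take Y = {1}, A = ∅, C = ∅; then 1 ∈ (Y ∖ A) ∩ Y but 1 ∉ C ∩ (A ∖ Y).

Both inclusions fail.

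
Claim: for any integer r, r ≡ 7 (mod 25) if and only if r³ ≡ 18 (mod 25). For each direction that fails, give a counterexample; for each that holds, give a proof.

(⇒) Suppose r ≡ 7 (mod 25). Write r = 25j + 7. Then (25j + 7)³ = 15625j³ + 13125j² + 3675j + 343 = 25(625j³ + 525j² + 147j + 13) + 18, so r³ ≡ 18 (mod 25).

(⇐) Conversely, suppose r³ ≡ 18 (mod 25). The only residue r in {0, …, 24} with r³ ≡ 18 (mod 25) is r = 7, so r ≡ 7 (mod 25).

Both directions hold.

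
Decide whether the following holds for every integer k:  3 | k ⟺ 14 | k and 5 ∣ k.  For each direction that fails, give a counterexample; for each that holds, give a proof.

Neither implication holds.

Forward direction. This fails: take k = 3. Certainly 3 ∣ 3, but 14 ∤ 3.

Converse. This fails: take k = 70. Both 14 ∣ 70 and 5 ∣ 70, yet 70 is not a multiple of 3 (since 70 = 23·3 + 1), so 3 ∤ 70.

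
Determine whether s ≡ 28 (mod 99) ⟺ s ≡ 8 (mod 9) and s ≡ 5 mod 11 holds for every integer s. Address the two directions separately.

(⇒) This fails: s = 28 gives 28 ≡ 28 (mod 99) but 28 ≡ 1 (mod 9), so the conjunction on the right does not hold.

(⇐) This fails: s = 71 satisfies both congruences on the right (71 ≡ 8 mod 9 and 71 ≡ 5 mod 11) yet 71 ≡ 71 (mod 99), not 28.

Both directions fail.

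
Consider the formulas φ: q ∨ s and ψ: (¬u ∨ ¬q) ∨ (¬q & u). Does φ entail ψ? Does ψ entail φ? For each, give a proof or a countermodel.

(⇒) This fails. Under q = T, u = T, s = F, the left side is true but the right side is false.

(⇐) This fails. Under q = F, u = F, s = F, the left side is false but the right side is true.

Neither implication holds.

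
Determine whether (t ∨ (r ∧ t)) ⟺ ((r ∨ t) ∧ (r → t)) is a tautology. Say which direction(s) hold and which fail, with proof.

Converse. Assume the antecedent. If t is true, t ∨ (r ∧ t) reduces to true regardless of the other variables. If t is false, the antecedent cannot hold. Either way t ∨ (r ∧ t) holds.

Forward direction. Assume the antecedent. If t is true, (r ∨ t) ∧ (r → t) reduces to true regardless of the other variables. If t is false, the antecedent cannot hold. Either way (r ∨ t) ∧ (r → t) holds.

The biconditional holds.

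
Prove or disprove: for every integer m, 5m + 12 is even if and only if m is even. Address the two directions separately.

(⇐) Suppose m is even; write m = 2j. Then 5m + 12 = 5·(2j) + 12 = 2·5j + 12, which is even.

(⇒) Suppose 5m + 12 is even. Since 5 is odd, 5m and m have the same parity, so 5m + 12 ≡ m + 12 (mod 2). As 12 is even, 5m + 12 is even exactly when m is even. Thus m is even.

Equivalent; both directions hold.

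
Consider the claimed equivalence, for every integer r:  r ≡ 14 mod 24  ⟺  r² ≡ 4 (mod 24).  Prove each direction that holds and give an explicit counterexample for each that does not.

[⇒] Suppose r ≡ 14 mod 24. Write r = 24j + 14. Then (24j + 14)² = 576j² + 672j + 196 = 24(24j² + 28j + 8) + 4, so r² ≡ 4 (mod 24).

[⇐] This fails: take r = 2. Then 2² = 4 ≡ 4 (mod 24), yet 2 ≡ 2 (mod 24), not 14.

Only the forward implication holds.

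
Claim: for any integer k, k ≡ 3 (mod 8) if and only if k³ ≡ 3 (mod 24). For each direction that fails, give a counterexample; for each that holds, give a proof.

(⇒) fails; (⇐) holds.

Forward direction. This fails: take k = 11. Then 11 ≡ 3 (mod 8), but 11³ = 1331 ≡ 11 (mod 24), not 3.

Converse. The residues r modulo 24 with r³ ≡ 3 (mod 24) are exactly {3}, and each is ≡ 3 (mod 8).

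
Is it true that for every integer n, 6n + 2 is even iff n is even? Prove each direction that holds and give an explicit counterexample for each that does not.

(⇐) Suppose n is even. Since 6 is even, 6n is even for every n, so 6n + 2 has the same parity as 2, which is even. Hence 6n + 2 is even.

(⇒) This fails: take n = 3. Then 6n + 2 = 20, which is even, yet n = 3 is odd, not even.

Only the reverse direction holds.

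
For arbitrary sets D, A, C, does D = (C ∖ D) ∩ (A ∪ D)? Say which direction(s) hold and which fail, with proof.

Forward inclusion. This inclusion fails. Take D = {1}, A = ∅, C = ∅; then 1 ∈ D but 1 ∉ (C ∖ D) ∩ (A ∪ D).

Reverse inclusion. This inclusion fails. Take D = ∅, A = {1}, C = {1}; then 1 ∈ (C ∖ D) ∩ (A ∪ D) but 1 ∉ D.

(⊆) fails and (⊇) fails.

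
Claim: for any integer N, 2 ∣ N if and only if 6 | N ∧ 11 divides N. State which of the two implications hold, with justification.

Forward direction. This fails: take N = 2. Certainly 2 ∣ 2, but 6 ∤ 2.

Converse. Suppose 6 ∣ N and 11 ∣ N. Any common multiple of 6 and 11 is a multiple of their lcm; here gcd(6, 11) = 1, so lcm(6, 11) = 6·11 = 66, so 66 ∣ N. Since 2 ∣ 66, it follows that 2 ∣ N.

Only the reverse direction holds.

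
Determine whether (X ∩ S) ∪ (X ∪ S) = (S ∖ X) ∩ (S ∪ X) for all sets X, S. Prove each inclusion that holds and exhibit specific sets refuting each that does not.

Forward inclusion. This inclusion fails. Take X = {1}, S = ∅; then 1 ∈ (X ∩ S) ∪ (X ∪ S) but 1 ∉ (S ∖ X) ∩ (S ∪ X).

Reverse inclusion. Let x ∈ (S ∖ X) ∩ (S ∪ X). Then x ∈ S and x ∉ X, from which x ∈ (X ∩ S) ∪ (X ∪ S).

(⊆) fails; (⊇) holds.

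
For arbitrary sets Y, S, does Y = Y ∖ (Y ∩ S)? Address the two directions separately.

(⊇) Let x ∈ Y ∖ (Y ∩ S). Then x ∈ Y and x ∉ S, from which x ∈ Y.

(⊆) This inclusion fails. Take Y = {1}, S = {1}; then 1 ∈ Y but 1 ∉ Y ∖ (Y ∩ S).

Only the reverse inclusion holds.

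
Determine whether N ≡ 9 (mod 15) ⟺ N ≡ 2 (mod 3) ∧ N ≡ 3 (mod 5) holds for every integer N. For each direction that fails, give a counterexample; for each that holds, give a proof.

(→) This fails: N = 9 gives 9 ≡ 9 (mod 15) but 9 ≡ 0 (mod 3), so the conjunction on the right does not hold.

(←) This fails: N = 8 satisfies both congruences on the right (8 ≡ 2 mod 3 and 8 ≡ 3 mod 5) yet 8 ≡ 8 (mod 15), not 9.

Both directions fail.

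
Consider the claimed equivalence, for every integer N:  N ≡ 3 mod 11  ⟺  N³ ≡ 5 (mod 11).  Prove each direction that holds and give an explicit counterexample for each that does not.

[⇒] Suppose N ≡ 3 mod 11. Write N = 11j + 3. Then (11j + 3)³ = 1331j³ + 1089j² + 297j + 27 = 11(121j³ + 99j² + 27j + 2) + 5, so N³ ≡ 5 (mod 11).

[⇐] Conversely, suppose N³ ≡ 5 (mod 11). The only residue r in {0, …, 10} with r³ ≡ 5 (mod 11) is r = 3, so N ≡ 3 (mod 11).

The biconditional holds.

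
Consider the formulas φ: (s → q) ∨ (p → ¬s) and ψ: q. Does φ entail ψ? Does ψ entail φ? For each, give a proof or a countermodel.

(⇒) fails; (⇐) holds.

Forward direction. This fails. Under p = F, q = F, s = F, the left side is true but the right side is false.

Converse. Assume the antecedent. If p is true, the antecedent forces (p = T, q = T, s = F) or (p = T, q = T, s = T), and (s → q) ∨ (p → ¬s) holds there. If p is false, (s → q) ∨ (p → ¬s) reduces to true regardless of the other variables. Either way (s → q) ∨ (p → ¬s) holds.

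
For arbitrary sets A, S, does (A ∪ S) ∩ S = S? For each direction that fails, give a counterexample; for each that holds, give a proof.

Both inclusions hold.

(⟹) Let x ∈ (A ∪ S) ∩ S. Then either x ∈ S and x ∉ A; or x ∈ A ∩ S. In each case x ∈ S, so (A ∪ S) ∩ S ⊆ S.

(⟸) Let x ∈ S. Then either x ∈ S and x ∉ A; or x ∈ A ∩ S. In each case x ∈ (A ∪ S) ∩ S, so S ⊆ (A ∪ S) ∩ S.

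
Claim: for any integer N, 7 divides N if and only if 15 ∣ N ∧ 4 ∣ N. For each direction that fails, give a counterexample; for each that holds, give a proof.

(⇒) fails and (⇐) fails.

(⟹) This fails: take N = 7. Certainly 7 ∣ 7, but 15 ∤ 7.

(⟸) This fails: take N = 60. Both 15 ∣ 60 and 4 ∣ 60, yet 60 is not a multiple of 7 (since 60 = 8·7 + 4), so 7 ∤ 60.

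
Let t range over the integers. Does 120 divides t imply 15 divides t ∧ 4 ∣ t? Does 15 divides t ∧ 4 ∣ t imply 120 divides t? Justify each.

[⇒] If 120 ∣ t, write t = 120q. Since 120 = 8·15, t = 15·(8q), so 15 ∣ t; and since 120 = 30·4, t = 4·(30q), so 4 ∣ t.

[⇐] This fails: take t = 60. Both 15 ∣ 60 and 4 ∣ 60, yet 60 is not a multiple of 120 (since 60 = 0·120 + 60), so 120 ∤ 60.

The forward direction holds; the converse fails.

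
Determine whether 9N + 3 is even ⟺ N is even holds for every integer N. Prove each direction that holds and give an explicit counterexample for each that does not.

(⟹) This fails: N = 5 gives 9N + 3 = 48, which is even, but 5 is odd, not even.

(⟸) This also fails: N = 2 is even, but 9N + 3 = 21 is odd, not even.

(⇒) fails and (⇐) fails.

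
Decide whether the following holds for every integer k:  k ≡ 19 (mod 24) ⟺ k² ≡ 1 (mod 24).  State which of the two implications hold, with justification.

Only the forward direction holds.

(⟸) This fails: take k = 1. Then 1² = 1 ≡ 1 (mod 24), yet 1 ≡ 1 (mod 24), not 19.

(⟹) Suppose k ≡ 19 (mod 24). Write k = 24j + 19. Then (24j + 19)² = 576j² + 912j + 361 = 24(24j² + 38j + 15) + 1, so k² ≡ 1 (mod 24).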